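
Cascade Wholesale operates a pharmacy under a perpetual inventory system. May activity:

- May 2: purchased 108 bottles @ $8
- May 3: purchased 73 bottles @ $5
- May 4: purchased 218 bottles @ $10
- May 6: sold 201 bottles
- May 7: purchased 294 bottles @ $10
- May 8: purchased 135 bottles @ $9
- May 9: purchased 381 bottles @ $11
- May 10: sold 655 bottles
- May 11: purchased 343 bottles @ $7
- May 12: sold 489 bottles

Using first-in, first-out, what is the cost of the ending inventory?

Ending inventory = $1,449

May 6, 201 sold [FIFO — oldest first]: 108 @ $8 + 73 @ $5 + 20 @ $10 = $1,429
May 10, 655 sold [FIFO — oldest first]: 198 @ $10 + 294 @ $10 + 135 @ $9 + 28 @ $11 = $6,443
May 12, 489 sold [FIFO — oldest first]: 353 @ $11 + 136 @ $7 = $4,835
Total COGS = $1,429 + $6,443 + $4,835 = $12,707
Ending inventory: 207 @ $7 = $1,449
Check: goods available $14,156 = COGS $12,707 + ending $1,449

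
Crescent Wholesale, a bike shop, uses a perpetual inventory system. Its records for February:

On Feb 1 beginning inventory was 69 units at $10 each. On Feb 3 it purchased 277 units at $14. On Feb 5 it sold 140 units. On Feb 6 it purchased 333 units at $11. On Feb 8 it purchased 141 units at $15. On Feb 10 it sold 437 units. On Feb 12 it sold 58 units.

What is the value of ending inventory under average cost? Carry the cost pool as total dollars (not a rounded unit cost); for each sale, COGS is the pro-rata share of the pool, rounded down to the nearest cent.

Ending inventory = $2,311.88

After Feb 1: 69 on hand, pool $690.00 (≈ $10.0000 each)
After Feb 3: 346 on hand, pool $4,568.00 (≈ $13.2023 each)
Feb 5, sell 140: 140/346 × $4,568.00 → $1,848.32
After Feb 6: 539 on hand, pool $6,382.68 (≈ $11.8417 each)
After Feb 8: 680 on hand, pool $8,497.68 (≈ $12.4966 each)
Feb 10, sell 437: 437/680 × $8,497.68 → $5,461.00
Feb 12, sell 58: 58/243 × $3,036.68 → $724.80
Total COGS = $1,848.32 + $5,461.00 + $724.80 = $8,034.12
Ending inventory (cost pool remaining) = $2,311.88
Check: goods available $10,346.00 = COGS $8,034.12 + ending $2,311.88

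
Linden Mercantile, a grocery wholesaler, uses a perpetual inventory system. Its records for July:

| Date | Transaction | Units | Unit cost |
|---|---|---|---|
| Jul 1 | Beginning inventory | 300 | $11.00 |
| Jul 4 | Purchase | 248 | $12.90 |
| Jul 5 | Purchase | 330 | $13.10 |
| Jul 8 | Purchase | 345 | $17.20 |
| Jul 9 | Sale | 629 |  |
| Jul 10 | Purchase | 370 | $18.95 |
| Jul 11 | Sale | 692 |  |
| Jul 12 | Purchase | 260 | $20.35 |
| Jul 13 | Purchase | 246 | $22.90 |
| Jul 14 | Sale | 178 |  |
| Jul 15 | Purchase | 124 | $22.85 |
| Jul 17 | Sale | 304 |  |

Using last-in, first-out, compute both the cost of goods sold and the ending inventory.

COGS = $31,521.70; ending inventory = $6,003.80

Jul 9, 629 sold [LIFO — newest first]: 345 @ $17.20 + 284 @ $13.10 = $9,654.40
Jul 11, 692 sold [LIFO — newest first]: 370 @ $18.95 + 46 @ $13.10 + 248 @ $12.90 + 28 @ $11.00 = $11,121.30
Jul 14, 178 sold [LIFO — newest first]: 178 @ $22.90 = $4,076.20
Jul 17, 304 sold [LIFO — newest first]: 124 @ $22.85 + 68 @ $22.90 + 112 @ $20.35 = $6,669.80
Total COGS = $9,654.40 + $11,121.30 + $4,076.20 + $6,669.80 = $31,521.70
Ending inventory: 272 @ $11.00 + 148 @ $20.35 = $6,003.80
Check: goods available $37,525.50 = COGS $31,521.70 + ending $6,003.80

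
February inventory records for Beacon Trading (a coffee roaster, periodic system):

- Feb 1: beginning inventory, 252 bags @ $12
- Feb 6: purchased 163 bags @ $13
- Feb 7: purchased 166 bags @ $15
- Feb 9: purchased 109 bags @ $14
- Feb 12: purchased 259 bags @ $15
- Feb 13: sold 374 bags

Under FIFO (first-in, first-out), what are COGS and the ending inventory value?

Feb 13, 374 sold [FIFO — oldest first]: 252 @ $12 + 122 @ $13 = $4,610
Ending inventory: 41 @ $13 + 166 @ $15 + 109 @ $14 + 259 @ $15 = $8,434

COGS = $4,610; ending inventory = $8,434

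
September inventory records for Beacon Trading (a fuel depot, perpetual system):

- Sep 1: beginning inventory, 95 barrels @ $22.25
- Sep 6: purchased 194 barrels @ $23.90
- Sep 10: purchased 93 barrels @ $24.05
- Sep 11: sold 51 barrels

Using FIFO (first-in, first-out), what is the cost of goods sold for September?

COGS = $1,134.75

Sep 11, 51 sold [FIFO — oldest first]: 51 @ $22.25 = $1,134.75
Ending inventory: 44 @ $22.25 + 194 @ $23.90 + 93 @ $24.05 = $7,852.25
Check: goods available $8,987.00 = COGS $1,134.75 + ending $7,852.25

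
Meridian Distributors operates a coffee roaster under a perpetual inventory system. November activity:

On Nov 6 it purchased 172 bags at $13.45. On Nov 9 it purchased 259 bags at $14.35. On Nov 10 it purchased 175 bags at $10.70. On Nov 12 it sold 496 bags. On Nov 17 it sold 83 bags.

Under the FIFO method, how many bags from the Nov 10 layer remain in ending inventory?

27

Nov 12, 496 sold [FIFO — oldest first]: 172 @ $13.45 + 259 @ $14.35 + 65 @ $10.70 = $6,725.55
Nov 17, 83 sold [FIFO — oldest first]: 83 @ $10.70 = $888.10
Total COGS = $6,725.55 + $888.10 = $7,613.65
Ending inventory: 27 @ $10.70 = $288.90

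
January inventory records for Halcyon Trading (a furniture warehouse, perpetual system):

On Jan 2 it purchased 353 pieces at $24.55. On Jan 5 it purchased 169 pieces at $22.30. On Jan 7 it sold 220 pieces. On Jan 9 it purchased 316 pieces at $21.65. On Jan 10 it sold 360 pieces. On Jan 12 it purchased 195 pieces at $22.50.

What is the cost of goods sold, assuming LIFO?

COGS = $12,942.35

Jan 7, 220 sold [LIFO — newest first]: 169 @ $22.30 + 51 @ $24.55 = $5,020.75
Jan 10, 360 sold [LIFO — newest first]: 316 @ $21.65 + 44 @ $24.55 = $7,921.60
Total COGS = $5,020.75 + $7,921.60 = $12,942.35
Ending inventory: 258 @ $24.55 + 195 @ $22.50 = $10,721.40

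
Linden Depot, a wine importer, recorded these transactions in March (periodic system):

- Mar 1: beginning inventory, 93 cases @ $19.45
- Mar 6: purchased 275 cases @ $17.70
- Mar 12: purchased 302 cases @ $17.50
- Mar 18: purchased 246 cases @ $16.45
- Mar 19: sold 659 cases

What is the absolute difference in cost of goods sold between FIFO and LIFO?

FIFO COGS: 93 @ $19.45 + 275 @ $17.70 + 291 @ $17.50 = $11,768.85
LIFO COGS: 246 @ $16.45 + 302 @ $17.50 + 111 @ $17.70 = $11,296.40
Difference = |$11,768.85 − $11,296.40| = $472.45

$472.45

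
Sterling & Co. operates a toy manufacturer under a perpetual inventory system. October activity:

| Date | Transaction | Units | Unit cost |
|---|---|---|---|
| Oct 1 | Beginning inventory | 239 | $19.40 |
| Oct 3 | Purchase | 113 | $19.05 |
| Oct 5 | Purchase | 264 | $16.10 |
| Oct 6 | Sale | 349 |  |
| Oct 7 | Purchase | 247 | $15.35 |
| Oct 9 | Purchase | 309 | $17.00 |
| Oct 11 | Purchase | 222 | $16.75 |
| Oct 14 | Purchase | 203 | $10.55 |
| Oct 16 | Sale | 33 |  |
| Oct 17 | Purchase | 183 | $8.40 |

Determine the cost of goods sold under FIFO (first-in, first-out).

Oct 6, 349 sold [FIFO — oldest first]: 239 @ $19.40 + 110 @ $19.05 = $6,732.10
Oct 16, 33 sold [FIFO — oldest first]: 3 @ $19.05 + 30 @ $16.10 = $540.15
Total COGS = $6,732.10 + $540.15 = $7,272.25
Ending inventory: 234 @ $16.10 + 247 @ $15.35 + 309 @ $17.00 + 222 @ $16.75 + 203 @ $10.55 + 183 @ $8.40 = $20,209.20

COGS = $7,272.25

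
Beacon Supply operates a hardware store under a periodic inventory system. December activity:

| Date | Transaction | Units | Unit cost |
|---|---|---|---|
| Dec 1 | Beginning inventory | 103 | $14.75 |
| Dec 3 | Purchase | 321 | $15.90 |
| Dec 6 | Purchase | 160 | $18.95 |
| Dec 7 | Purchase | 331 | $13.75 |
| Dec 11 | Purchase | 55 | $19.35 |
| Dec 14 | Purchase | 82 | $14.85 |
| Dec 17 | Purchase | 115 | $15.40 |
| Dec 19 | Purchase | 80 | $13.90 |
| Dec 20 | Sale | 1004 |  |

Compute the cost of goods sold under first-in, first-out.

COGS = $15,775.55

Dec 20, 1004 sold [FIFO — oldest first]: 103 @ $14.75 + 321 @ $15.90 + 160 @ $18.95 + 331 @ $13.75 + 55 @ $19.35 + 34 @ $14.85 = $15,775.55
Ending inventory: 48 @ $14.85 + 115 @ $15.40 + 80 @ $13.90 = $3,595.80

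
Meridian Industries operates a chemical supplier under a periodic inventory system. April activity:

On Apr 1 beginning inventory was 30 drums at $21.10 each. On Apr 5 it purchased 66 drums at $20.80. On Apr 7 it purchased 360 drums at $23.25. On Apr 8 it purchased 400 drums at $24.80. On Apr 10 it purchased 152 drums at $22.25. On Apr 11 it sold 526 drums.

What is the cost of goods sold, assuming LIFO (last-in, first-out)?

Apr 11, 526 sold [LIFO — newest first]: 152 @ $22.25 + 374 @ $24.80 = $12,657.20
Ending inventory: 30 @ $21.10 + 66 @ $20.80 + 360 @ $23.25 + 26 @ $24.80 = $11,020.60

COGS = $12,657.20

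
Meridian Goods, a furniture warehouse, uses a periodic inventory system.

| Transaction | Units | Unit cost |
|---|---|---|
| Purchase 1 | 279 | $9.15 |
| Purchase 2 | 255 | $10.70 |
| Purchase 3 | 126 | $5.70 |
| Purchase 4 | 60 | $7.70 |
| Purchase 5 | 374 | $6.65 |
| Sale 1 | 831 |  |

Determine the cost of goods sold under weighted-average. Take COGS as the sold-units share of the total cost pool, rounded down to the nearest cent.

Sale 1, sell 831: 831/1094 × $8,948.65 → $6,797.37
Ending inventory (cost pool remaining) = $2,151.28
Check: goods available $8,948.65 = COGS $6,797.37 + ending $2,151.28

COGS = $6,797.37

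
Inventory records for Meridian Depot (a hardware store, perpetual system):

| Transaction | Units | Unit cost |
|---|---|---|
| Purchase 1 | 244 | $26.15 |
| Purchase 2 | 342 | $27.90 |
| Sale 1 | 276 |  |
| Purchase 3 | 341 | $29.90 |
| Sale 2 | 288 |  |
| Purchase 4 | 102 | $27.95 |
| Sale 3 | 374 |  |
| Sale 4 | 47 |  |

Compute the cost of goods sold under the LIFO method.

Sale 1 (276) [LIFO — newest first]: 276 @ $27.90 = $7,700.40
Sale 2 (288) [LIFO — newest first]: 288 @ $29.90 = $8,611.20
Sale 3 (374) [LIFO — newest first]: 102 @ $27.95 + 53 @ $29.90 + 66 @ $27.90 + 153 @ $26.15 = $10,277.95
Sale 4 (47) [LIFO — newest first]: 47 @ $26.15 = $1,229.05
Total COGS = $7,700.40 + $8,611.20 + $10,277.95 + $1,229.05 = $27,818.60
Ending inventory: 44 @ $26.15 = $1,150.60
Check: goods available $28,969.20 = COGS $27,818.60 + ending $1,150.60

COGS = $27,818.60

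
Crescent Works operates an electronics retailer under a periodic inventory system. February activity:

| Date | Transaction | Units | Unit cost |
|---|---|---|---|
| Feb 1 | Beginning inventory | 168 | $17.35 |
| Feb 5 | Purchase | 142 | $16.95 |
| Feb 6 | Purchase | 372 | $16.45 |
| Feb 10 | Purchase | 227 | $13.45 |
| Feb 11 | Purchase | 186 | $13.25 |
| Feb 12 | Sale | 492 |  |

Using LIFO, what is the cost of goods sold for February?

COGS = $6,817.20

Feb 12, 492 sold [LIFO — newest first]: 186 @ $13.25 + 227 @ $13.45 + 79 @ $16.45 = $6,817.20
Ending inventory: 168 @ $17.35 + 142 @ $16.95 + 293 @ $16.45 = $10,141.55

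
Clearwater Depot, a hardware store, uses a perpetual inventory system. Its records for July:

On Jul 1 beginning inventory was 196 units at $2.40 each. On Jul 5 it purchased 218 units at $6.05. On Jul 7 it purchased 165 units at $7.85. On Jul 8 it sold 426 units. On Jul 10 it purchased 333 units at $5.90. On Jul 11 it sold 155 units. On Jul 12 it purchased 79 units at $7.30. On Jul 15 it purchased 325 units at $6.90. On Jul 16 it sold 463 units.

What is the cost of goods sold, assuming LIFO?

COGS = $6,799.15

Jul 8, 426 sold [LIFO — newest first]: 165 @ $7.85 + 218 @ $6.05 + 43 @ $2.40 = $2,717.35
Jul 11, 155 sold [LIFO — newest first]: 155 @ $5.90 = $914.50
Jul 16, 463 sold [LIFO — newest first]: 325 @ $6.90 + 79 @ $7.30 + 59 @ $5.90 = $3,167.30
Total COGS = $2,717.35 + $914.50 + $3,167.30 = $6,799.15
Ending inventory: 153 @ $2.40 + 119 @ $5.90 = $1,069.30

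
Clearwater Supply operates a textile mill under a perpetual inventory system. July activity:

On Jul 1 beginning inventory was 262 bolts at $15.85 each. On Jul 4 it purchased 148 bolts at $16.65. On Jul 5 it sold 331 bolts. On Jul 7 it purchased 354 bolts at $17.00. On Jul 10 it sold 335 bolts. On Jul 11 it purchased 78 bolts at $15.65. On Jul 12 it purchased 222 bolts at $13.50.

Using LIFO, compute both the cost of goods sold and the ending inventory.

Jul 5, 331 sold [LIFO — newest first]: 148 @ $16.65 + 183 @ $15.85 = $5,364.75
Jul 10, 335 sold [LIFO — newest first]: 335 @ $17.00 = $5,695.00
Total COGS = $5,364.75 + $5,695.00 = $11,059.75
Ending inventory: 79 @ $15.85 + 19 @ $17.00 + 78 @ $15.65 + 222 @ $13.50 = $5,792.85

COGS = $11,059.75; ending inventory = $5,792.85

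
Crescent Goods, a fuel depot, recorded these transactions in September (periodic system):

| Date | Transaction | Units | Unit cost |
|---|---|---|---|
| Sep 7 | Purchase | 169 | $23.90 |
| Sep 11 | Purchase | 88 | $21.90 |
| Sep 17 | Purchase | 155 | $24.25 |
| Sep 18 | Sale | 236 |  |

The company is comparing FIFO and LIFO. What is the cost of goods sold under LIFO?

FIFO COGS: 169 @ $23.90 + 67 @ $21.90 = $5,506.40
LIFO COGS: 155 @ $24.25 + 81 @ $21.90 = $5,532.65

COGS = $5,532.65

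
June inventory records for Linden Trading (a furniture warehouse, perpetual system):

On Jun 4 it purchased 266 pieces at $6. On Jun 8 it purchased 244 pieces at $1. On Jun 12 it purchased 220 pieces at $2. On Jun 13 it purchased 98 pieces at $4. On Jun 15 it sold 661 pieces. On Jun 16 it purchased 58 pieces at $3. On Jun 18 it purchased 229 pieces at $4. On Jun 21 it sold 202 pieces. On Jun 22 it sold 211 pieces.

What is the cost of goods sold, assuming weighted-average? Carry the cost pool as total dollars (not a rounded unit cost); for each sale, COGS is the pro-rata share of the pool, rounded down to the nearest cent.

After Jun 4: 266 on hand, pool $1,596.00 (≈ $6.0000 each)
After Jun 8: 510 on hand, pool $1,840.00 (≈ $3.6078 each)
After Jun 12: 730 on hand, pool $2,280.00 (≈ $3.1233 each)
After Jun 13: 828 on hand, pool $2,672.00 (≈ $3.2271 each)
Jun 15, sell 661: 661/828 × $2,672.00 → $2,133.08
After Jun 16: 225 on hand, pool $712.92 (≈ $3.1685 each)
After Jun 18: 454 on hand, pool $1,628.92 (≈ $3.5879 each)
Jun 21, sell 202: 202/454 × $1,628.92 → $724.76
Jun 22, sell 211: 211/252 × $904.16 → $757.05
Total COGS = $2,133.08 + $724.76 + $757.05 = $3,614.89
Ending inventory (cost pool remaining) = $147.11

COGS = $3,614.89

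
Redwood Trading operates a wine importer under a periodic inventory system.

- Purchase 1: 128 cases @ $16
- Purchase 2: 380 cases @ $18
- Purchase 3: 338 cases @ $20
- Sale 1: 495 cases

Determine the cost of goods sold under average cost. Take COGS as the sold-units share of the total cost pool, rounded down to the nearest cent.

COGS = $9,155.74

Sale 1, sell 495: 495/846 × $15,648.00 → $9,155.74
Ending inventory (cost pool remaining) = $6,492.26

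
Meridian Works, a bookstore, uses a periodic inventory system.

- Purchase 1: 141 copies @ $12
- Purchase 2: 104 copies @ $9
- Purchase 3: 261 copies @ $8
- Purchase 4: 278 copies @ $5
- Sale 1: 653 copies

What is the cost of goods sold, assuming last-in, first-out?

COGS = $4,534

Sale 1 (653) [LIFO — newest first]: 278 @ $5 + 261 @ $8 + 104 @ $9 + 10 @ $12 = $4,534
Ending inventory: 131 @ $12 = $1,572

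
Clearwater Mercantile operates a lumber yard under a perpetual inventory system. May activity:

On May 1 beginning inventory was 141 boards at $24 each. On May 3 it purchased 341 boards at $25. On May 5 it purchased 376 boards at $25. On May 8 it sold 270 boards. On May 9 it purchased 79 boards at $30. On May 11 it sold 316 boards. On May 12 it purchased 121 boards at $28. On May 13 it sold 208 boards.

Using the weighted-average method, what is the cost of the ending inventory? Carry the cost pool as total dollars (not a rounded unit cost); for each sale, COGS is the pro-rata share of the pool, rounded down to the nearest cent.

After May 1: 141 on hand, pool $3,384.00 (≈ $24.0000 each)
After May 3: 482 on hand, pool $11,909.00 (≈ $24.7075 each)
After May 5: 858 on hand, pool $21,309.00 (≈ $24.8357 each)
May 8, sell 270: 270/858 × $21,309.00 → $6,705.62
After May 9: 667 on hand, pool $16,973.38 (≈ $25.4473 each)
May 11, sell 316: 316/667 × $16,973.38 → $8,041.36
After May 12: 472 on hand, pool $12,320.02 (≈ $26.1017 each)
May 13, sell 208: 208/472 × $12,320.02 → $5,429.16
Total COGS = $6,705.62 + $8,041.36 + $5,429.16 = $20,176.14
Ending inventory (cost pool remaining) = $6,890.86

Ending inventory = $6,890.86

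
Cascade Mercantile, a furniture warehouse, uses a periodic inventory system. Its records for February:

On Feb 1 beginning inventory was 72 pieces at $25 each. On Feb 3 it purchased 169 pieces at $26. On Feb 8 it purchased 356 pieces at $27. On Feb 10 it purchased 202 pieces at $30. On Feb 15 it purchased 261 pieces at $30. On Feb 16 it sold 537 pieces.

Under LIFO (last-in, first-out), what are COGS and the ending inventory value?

Feb 16, 537 sold [LIFO — newest first]: 261 @ $30 + 202 @ $30 + 74 @ $27 = $15,888
Ending inventory: 72 @ $25 + 169 @ $26 + 282 @ $27 = $13,808

COGS = $15,888; ending inventory = $13,808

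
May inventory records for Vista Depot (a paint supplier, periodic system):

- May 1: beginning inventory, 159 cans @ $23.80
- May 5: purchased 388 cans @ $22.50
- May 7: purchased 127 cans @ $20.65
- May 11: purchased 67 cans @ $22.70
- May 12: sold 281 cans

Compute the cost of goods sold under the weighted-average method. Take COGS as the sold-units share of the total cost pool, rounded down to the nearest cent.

May 12, sell 281: 281/741 × $16,657.65 → $6,316.86
Ending inventory (cost pool remaining) = $10,340.79

COGS = $6,316.86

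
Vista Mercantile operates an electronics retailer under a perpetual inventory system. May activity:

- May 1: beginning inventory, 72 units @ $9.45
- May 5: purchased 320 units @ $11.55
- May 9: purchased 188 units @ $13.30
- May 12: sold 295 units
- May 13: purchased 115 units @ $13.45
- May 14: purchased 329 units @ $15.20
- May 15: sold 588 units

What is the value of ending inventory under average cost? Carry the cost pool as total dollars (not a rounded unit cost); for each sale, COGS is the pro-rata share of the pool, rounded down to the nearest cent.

After May 1: 72 on hand, pool $680.40 (≈ $9.4500 each)
After May 5: 392 on hand, pool $4,376.40 (≈ $11.1643 each)
After May 9: 580 on hand, pool $6,876.80 (≈ $11.8566 each)
May 12, sell 295: 295/580 × $6,876.80 → $3,497.68
After May 13: 400 on hand, pool $4,925.87 (≈ $12.3147 each)
After May 14: 729 on hand, pool $9,926.67 (≈ $13.6168 each)
May 15, sell 588: 588/729 × $9,926.67 → $8,006.69
Total COGS = $3,497.68 + $8,006.69 = $11,504.37
Ending inventory (cost pool remaining) = $1,919.98

Ending inventory = $1,919.98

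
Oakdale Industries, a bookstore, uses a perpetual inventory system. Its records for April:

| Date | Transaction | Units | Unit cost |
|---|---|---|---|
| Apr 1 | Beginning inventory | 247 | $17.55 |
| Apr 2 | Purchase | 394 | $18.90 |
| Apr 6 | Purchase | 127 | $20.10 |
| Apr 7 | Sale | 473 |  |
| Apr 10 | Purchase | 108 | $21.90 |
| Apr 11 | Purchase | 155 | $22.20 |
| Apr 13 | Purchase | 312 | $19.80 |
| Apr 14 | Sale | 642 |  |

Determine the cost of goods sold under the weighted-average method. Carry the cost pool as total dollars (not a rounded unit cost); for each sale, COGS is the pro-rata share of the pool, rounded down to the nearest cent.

After Apr 1: 247 on hand, pool $4,334.85 (≈ $17.5500 each)
After Apr 2: 641 on hand, pool $11,781.45 (≈ $18.3798 each)
After Apr 6: 768 on hand, pool $14,334.15 (≈ $18.6643 each)
Apr 7, sell 473: 473/768 × $14,334.15 → $8,828.19
After Apr 10: 403 on hand, pool $7,871.16 (≈ $19.5314 each)
After Apr 11: 558 on hand, pool $11,312.16 (≈ $20.2727 each)
After Apr 13: 870 on hand, pool $17,489.76 (≈ $20.1032 each)
Apr 14, sell 642: 642/870 × $17,489.76 → $12,906.23
Total COGS = $8,828.19 + $12,906.23 = $21,734.42
Ending inventory (cost pool remaining) = $4,583.53

COGS = $21,734.42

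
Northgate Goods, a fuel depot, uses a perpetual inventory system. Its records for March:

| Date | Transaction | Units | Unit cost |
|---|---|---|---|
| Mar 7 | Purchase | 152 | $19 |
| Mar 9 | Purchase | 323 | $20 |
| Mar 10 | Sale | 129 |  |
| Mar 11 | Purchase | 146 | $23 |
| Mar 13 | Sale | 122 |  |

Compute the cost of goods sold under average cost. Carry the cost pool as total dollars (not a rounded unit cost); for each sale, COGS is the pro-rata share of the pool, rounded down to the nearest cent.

After Mar 7: 152 on hand, pool $2,888.00 (≈ $19.0000 each)
After Mar 9: 475 on hand, pool $9,348.00 (≈ $19.6800 each)
Mar 10, sell 129: 129/475 × $9,348.00 → $2,538.72
After Mar 11: 492 on hand, pool $10,167.28 (≈ $20.6652 each)
Mar 13, sell 122: 122/492 × $10,167.28 → $2,521.15
Total COGS = $2,538.72 + $2,521.15 = $5,059.87
Ending inventory (cost pool remaining) = $7,646.13
Check: goods available $12,706.00 = COGS $5,059.87 + ending $7,646.13

COGS = $5,059.87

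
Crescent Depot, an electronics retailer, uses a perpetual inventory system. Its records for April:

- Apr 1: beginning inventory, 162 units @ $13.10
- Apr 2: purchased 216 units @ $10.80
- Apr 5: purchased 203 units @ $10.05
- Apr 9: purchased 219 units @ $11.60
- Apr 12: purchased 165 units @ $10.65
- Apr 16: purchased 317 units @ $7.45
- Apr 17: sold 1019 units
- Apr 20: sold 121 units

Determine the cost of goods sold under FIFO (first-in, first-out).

COGS = $12,096.55

Apr 17, 1019 sold [FIFO — oldest first]: 162 @ $13.10 + 216 @ $10.80 + 203 @ $10.05 + 219 @ $11.60 + 165 @ $10.65 + 54 @ $7.45 = $11,195.10
Apr 20, 121 sold [FIFO — oldest first]: 121 @ $7.45 = $901.45
Total COGS = $11,195.10 + $901.45 = $12,096.55
Ending inventory: 142 @ $7.45 = $1,057.90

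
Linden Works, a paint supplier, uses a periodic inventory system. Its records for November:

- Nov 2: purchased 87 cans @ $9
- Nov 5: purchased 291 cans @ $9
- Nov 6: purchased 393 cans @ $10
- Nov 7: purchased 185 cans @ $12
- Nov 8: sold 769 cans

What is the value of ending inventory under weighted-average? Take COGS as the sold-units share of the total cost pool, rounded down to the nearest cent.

Nov 8, sell 769: 769/956 × $9,552.00 → $7,683.56
Ending inventory (cost pool remaining) = $1,868.44
Check: goods available $9,552.00 = COGS $7,683.56 + ending $1,868.44

Ending inventory = $1,868.44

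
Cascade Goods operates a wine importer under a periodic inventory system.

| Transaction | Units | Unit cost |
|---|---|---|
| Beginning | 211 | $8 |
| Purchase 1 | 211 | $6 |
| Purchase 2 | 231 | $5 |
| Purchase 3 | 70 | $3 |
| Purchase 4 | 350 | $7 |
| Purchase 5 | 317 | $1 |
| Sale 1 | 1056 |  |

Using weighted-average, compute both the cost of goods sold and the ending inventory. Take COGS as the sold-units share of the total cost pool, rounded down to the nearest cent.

Sale 1, sell 1056: 1056/1390 × $7,086.00 → $5,383.32
Ending inventory (cost pool remaining) = $1,702.68

COGS = $5,383.32; ending inventory = $1,702.68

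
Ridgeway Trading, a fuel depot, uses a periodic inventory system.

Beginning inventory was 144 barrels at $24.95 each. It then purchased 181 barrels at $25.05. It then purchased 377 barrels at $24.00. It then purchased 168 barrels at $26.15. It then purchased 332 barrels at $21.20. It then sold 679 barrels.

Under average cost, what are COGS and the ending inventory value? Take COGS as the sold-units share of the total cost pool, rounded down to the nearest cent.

COGS = $16,159.55; ending inventory = $12,446.90

Sale 1, sell 679: 679/1202 × $28,606.45 → $16,159.55
Ending inventory (cost pool remaining) = $12,446.90
Check: goods available $28,606.45 = COGS $16,159.55 + ending $12,446.90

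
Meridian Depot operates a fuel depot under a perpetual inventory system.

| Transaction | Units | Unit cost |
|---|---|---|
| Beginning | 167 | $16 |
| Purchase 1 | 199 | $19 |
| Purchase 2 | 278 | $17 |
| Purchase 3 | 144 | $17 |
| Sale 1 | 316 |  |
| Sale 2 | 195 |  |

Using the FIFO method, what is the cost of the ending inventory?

Sale 1 (316) [FIFO — oldest first]: 167 @ $16 + 149 @ $19 = $5,503
Sale 2 (195) [FIFO — oldest first]: 50 @ $19 + 145 @ $17 = $3,415
Total COGS = $5,503 + $3,415 = $8,918
Ending inventory: 133 @ $17 + 144 @ $17 = $4,709
Check: goods available $13,627 = COGS $8,918 + ending $4,709

Ending inventory = $4,709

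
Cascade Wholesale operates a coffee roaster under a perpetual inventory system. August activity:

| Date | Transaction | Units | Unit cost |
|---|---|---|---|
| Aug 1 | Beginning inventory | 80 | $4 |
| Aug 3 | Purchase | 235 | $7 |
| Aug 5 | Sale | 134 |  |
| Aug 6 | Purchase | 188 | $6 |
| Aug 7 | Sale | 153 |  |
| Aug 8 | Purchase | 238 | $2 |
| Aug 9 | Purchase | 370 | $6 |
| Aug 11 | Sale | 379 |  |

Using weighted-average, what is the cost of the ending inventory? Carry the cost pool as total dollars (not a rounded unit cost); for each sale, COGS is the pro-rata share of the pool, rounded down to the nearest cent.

After Aug 1: 80 on hand, pool $320.00 (≈ $4.0000 each)
After Aug 3: 315 on hand, pool $1,965.00 (≈ $6.2381 each)
Aug 5, sell 134: 134/315 × $1,965.00 → $835.90
After Aug 6: 369 on hand, pool $2,257.10 (≈ $6.1168 each)
Aug 7, sell 153: 153/369 × $2,257.10 → $935.87
After Aug 8: 454 on hand, pool $1,797.23 (≈ $3.9587 each)
After Aug 9: 824 on hand, pool $4,017.23 (≈ $4.8753 each)
Aug 11, sell 379: 379/824 × $4,017.23 → $1,847.73
Total COGS = $835.90 + $935.87 + $1,847.73 = $3,619.50
Ending inventory (cost pool remaining) = $2,169.50

Ending inventory = $2,169.50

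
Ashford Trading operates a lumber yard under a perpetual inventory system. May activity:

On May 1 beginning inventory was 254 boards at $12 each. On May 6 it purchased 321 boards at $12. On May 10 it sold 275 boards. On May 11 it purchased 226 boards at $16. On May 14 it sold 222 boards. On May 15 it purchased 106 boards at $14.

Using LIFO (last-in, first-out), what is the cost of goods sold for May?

May 10, 275 sold [LIFO — newest first]: 275 @ $12 = $3,300
May 14, 222 sold [LIFO — newest first]: 222 @ $16 = $3,552
Total COGS = $3,300 + $3,552 = $6,852
Ending inventory: 254 @ $12 + 46 @ $12 + 4 @ $16 + 106 @ $14 = $5,148
Check: goods available $12,000 = COGS $6,852 + ending $5,148

COGS = $6,852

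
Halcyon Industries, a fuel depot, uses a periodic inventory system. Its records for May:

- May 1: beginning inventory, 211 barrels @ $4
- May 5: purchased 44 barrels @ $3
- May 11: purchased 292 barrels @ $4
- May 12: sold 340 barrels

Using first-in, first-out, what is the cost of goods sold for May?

COGS = $1,316

May 12, 340 sold [FIFO — oldest first]: 211 @ $4 + 44 @ $3 + 85 @ $4 = $1,316
Ending inventory: 207 @ $4 = $828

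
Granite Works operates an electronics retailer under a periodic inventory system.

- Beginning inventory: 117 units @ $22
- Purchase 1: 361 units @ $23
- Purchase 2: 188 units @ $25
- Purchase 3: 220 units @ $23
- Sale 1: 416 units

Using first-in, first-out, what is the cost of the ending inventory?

Sale 1 (416) [FIFO — oldest first]: 117 @ $22 + 299 @ $23 = $9,451
Ending inventory: 62 @ $23 + 188 @ $25 + 220 @ $23 = $11,186
Check: goods available $20,637 = COGS $9,451 + ending $11,186

Ending inventory = $11,186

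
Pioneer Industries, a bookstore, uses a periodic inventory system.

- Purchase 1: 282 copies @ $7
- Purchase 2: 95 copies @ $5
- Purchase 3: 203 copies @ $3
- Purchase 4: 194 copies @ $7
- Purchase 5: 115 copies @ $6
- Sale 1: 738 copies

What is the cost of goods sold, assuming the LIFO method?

Sale 1 (738) [LIFO — newest first]: 115 @ $6 + 194 @ $7 + 203 @ $3 + 95 @ $5 + 131 @ $7 = $4,049
Ending inventory: 151 @ $7 = $1,057

COGS = $4,049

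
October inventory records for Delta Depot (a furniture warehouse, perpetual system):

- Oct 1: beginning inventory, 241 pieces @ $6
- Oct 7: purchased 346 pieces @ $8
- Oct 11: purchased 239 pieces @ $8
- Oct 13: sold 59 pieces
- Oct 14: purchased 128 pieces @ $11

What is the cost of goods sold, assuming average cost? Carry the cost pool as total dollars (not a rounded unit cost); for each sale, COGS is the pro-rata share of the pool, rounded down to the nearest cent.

After Oct 1: 241 on hand, pool $1,446.00 (≈ $6.0000 each)
After Oct 7: 587 on hand, pool $4,214.00 (≈ $7.1789 each)
After Oct 11: 826 on hand, pool $6,126.00 (≈ $7.4165 each)
Oct 13, sell 59: 59/826 × $6,126.00 → $437.57
After Oct 14: 895 on hand, pool $7,096.43 (≈ $7.9290 each)
Ending inventory (cost pool remaining) = $7,096.43
Check: goods available $7,534.00 = COGS $437.57 + ending $7,096.43

COGS = $437.57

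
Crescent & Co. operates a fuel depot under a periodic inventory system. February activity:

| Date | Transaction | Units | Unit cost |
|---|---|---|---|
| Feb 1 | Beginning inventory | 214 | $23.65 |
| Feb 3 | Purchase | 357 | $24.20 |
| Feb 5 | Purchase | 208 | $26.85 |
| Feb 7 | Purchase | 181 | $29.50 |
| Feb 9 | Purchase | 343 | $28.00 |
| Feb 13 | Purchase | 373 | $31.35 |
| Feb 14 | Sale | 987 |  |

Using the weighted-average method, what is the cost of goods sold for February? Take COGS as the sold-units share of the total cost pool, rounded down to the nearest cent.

Feb 14, sell 987: 987/1676 × $45,922.35 → $27,043.77
Ending inventory (cost pool remaining) = $18,878.58

COGS = $27,043.77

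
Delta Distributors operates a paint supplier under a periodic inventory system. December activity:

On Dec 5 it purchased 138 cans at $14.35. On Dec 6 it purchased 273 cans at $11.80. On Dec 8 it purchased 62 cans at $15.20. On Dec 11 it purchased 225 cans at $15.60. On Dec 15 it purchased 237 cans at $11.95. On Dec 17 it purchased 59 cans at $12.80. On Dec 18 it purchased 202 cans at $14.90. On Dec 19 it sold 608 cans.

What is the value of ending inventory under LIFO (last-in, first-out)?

Ending inventory = $7,938.10

Dec 19, 608 sold [LIFO — newest first]: 202 @ $14.90 + 59 @ $12.80 + 237 @ $11.95 + 110 @ $15.60 = $8,313.15
Ending inventory: 138 @ $14.35 + 273 @ $11.80 + 62 @ $15.20 + 115 @ $15.60 = $7,938.10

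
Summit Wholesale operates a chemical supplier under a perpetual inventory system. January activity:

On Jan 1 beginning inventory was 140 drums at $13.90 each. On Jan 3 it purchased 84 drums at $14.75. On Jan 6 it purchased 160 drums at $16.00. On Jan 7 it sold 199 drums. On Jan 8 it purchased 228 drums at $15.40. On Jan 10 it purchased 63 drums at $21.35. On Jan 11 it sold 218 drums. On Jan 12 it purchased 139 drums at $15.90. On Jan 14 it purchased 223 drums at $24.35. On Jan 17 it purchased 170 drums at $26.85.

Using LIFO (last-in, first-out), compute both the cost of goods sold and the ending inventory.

COGS = $6,867.30; ending inventory = $15,938.60

Jan 7, 199 sold [LIFO — newest first]: 160 @ $16.00 + 39 @ $14.75 = $3,135.25
Jan 11, 218 sold [LIFO — newest first]: 63 @ $21.35 + 155 @ $15.40 = $3,732.05
Total COGS = $3,135.25 + $3,732.05 = $6,867.30
Ending inventory: 140 @ $13.90 + 45 @ $14.75 + 73 @ $15.40 + 139 @ $15.90 + 223 @ $24.35 + 170 @ $26.85 = $15,938.60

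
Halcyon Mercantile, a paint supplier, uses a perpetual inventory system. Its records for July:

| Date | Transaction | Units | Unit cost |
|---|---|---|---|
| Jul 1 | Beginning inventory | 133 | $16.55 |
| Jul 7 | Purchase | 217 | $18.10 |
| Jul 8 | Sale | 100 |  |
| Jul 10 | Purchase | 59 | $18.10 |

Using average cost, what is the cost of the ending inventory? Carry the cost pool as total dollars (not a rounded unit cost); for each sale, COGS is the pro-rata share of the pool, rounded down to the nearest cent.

After Jul 1: 133 on hand, pool $2,201.15 (≈ $16.5500 each)
After Jul 7: 350 on hand, pool $6,128.85 (≈ $17.5110 each)
Jul 8, sell 100: 100/350 × $6,128.85 → $1,751.10
After Jul 10: 309 on hand, pool $5,445.65 (≈ $17.6235 each)
Ending inventory (cost pool remaining) = $5,445.65
Check: goods available $7,196.75 = COGS $1,751.10 + ending $5,445.65

Ending inventory = $5,445.65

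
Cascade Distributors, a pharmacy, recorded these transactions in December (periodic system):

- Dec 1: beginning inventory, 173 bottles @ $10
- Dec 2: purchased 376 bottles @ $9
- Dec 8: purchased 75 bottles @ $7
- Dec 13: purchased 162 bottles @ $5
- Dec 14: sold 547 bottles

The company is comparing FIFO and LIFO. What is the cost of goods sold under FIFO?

COGS = $5,096

FIFO COGS: 173 @ $10 + 374 @ $9 = $5,096
LIFO COGS: 162 @ $5 + 75 @ $7 + 310 @ $9 = $4,125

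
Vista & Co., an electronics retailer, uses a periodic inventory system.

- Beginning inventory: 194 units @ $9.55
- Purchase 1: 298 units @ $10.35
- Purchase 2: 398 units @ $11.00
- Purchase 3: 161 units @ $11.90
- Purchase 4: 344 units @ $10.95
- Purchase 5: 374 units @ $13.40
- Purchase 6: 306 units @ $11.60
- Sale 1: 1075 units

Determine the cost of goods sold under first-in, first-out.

Sale 1 (1075) [FIFO — oldest first]: 194 @ $9.55 + 298 @ $10.35 + 398 @ $11.00 + 161 @ $11.90 + 24 @ $10.95 = $11,493.70
Ending inventory: 320 @ $10.95 + 374 @ $13.40 + 306 @ $11.60 = $12,065.20

COGS = $11,493.70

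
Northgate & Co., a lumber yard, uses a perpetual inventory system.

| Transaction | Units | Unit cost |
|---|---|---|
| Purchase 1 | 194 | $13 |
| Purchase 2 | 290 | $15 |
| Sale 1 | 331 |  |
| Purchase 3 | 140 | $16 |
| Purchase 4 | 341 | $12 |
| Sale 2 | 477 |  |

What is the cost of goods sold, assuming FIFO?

COGS = $11,320

Sale 1 (331) [FIFO — oldest first]: 194 @ $13 + 137 @ $15 = $4,577
Sale 2 (477) [FIFO — oldest first]: 153 @ $15 + 140 @ $16 + 184 @ $12 = $6,743
Total COGS = $4,577 + $6,743 = $11,320
Ending inventory: 157 @ $12 = $1,884
Check: goods available $13,204 = COGS $11,320 + ending $1,884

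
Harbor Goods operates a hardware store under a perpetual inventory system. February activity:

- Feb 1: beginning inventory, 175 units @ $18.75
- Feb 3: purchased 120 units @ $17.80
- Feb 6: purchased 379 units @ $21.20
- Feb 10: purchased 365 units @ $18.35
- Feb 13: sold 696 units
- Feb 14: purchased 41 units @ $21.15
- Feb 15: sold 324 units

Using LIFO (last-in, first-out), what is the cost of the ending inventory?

Ending inventory = $1,125.00

Feb 13, 696 sold [LIFO — newest first]: 365 @ $18.35 + 331 @ $21.20 = $13,714.95
Feb 15, 324 sold [LIFO — newest first]: 41 @ $21.15 + 48 @ $21.20 + 120 @ $17.80 + 115 @ $18.75 = $6,177.00
Total COGS = $13,714.95 + $6,177.00 = $19,891.95
Ending inventory: 60 @ $18.75 = $1,125.00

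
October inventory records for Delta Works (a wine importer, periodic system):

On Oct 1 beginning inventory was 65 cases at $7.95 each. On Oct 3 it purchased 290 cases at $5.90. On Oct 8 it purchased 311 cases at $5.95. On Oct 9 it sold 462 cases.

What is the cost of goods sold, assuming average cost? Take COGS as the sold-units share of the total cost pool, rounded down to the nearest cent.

Oct 9, sell 462: 462/666 × $4,078.20 → $2,829.02
Ending inventory (cost pool remaining) = $1,249.18

COGS = $2,829.02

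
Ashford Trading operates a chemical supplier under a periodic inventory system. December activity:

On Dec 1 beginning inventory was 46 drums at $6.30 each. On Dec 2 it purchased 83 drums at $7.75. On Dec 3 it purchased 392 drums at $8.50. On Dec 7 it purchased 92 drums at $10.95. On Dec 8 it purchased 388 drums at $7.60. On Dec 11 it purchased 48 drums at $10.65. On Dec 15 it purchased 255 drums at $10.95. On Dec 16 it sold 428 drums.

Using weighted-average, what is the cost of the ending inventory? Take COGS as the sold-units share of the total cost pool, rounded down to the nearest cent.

Dec 16, sell 428: 428/1304 × $11,524.70 → $3,782.64
Ending inventory (cost pool remaining) = $7,742.06
Check: goods available $11,524.70 = COGS $3,782.64 + ending $7,742.06

Ending inventory = $7,742.06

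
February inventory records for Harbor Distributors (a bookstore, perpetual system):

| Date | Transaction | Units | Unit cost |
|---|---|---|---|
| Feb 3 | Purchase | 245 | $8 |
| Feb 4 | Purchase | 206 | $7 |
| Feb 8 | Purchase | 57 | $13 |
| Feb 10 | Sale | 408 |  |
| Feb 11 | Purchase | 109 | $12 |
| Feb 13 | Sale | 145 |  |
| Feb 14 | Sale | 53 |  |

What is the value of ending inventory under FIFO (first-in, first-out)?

Ending inventory = $132

Feb 10, 408 sold [FIFO — oldest first]: 245 @ $8 + 163 @ $7 = $3,101
Feb 13, 145 sold [FIFO — oldest first]: 43 @ $7 + 57 @ $13 + 45 @ $12 = $1,582
Feb 14, 53 sold [FIFO — oldest first]: 53 @ $12 = $636
Total COGS = $3,101 + $1,582 + $636 = $5,319
Ending inventory: 11 @ $12 = $132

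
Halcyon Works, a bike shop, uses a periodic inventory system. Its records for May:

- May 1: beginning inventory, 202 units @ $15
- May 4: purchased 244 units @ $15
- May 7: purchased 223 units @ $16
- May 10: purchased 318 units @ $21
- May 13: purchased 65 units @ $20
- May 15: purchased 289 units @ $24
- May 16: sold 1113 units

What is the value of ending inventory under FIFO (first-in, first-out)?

Ending inventory = $5,472

May 16, 1113 sold [FIFO — oldest first]: 202 @ $15 + 244 @ $15 + 223 @ $16 + 318 @ $21 + 65 @ $20 + 61 @ $24 = $19,700
Ending inventory: 228 @ $24 = $5,472
Check: goods available $25,172 = COGS $19,700 + ending $5,472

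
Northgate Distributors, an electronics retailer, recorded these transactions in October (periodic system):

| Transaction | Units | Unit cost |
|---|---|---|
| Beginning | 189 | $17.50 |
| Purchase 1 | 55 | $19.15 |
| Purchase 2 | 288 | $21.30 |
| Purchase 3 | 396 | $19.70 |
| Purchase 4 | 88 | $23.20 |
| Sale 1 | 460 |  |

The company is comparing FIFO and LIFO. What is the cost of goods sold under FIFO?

COGS = $8,961.55

FIFO COGS: 189 @ $17.50 + 55 @ $19.15 + 216 @ $21.30 = $8,961.55
LIFO COGS: 88 @ $23.20 + 372 @ $19.70 = $9,370.00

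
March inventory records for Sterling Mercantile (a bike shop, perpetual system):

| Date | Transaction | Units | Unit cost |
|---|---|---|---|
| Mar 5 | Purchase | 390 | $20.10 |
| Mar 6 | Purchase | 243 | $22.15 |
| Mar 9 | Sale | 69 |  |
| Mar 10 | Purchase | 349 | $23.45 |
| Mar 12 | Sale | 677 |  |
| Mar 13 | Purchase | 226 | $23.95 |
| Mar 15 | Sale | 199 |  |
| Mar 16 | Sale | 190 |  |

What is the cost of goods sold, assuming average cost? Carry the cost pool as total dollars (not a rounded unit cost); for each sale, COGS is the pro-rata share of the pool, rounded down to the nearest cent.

After Mar 5: 390 on hand, pool $7,839.00 (≈ $20.1000 each)
After Mar 6: 633 on hand, pool $13,221.45 (≈ $20.8870 each)
Mar 9, sell 69: 69/633 × $13,221.45 → $1,441.20
After Mar 10: 913 on hand, pool $19,964.30 (≈ $21.8667 each)
Mar 12, sell 677: 677/913 × $19,964.30 → $14,803.75
After Mar 13: 462 on hand, pool $10,573.25 (≈ $22.8858 each)
Mar 15, sell 199: 199/462 × $10,573.25 → $4,554.27
Mar 16, sell 190: 190/263 × $6,018.98 → $4,348.31
Total COGS = $1,441.20 + $14,803.75 + $4,554.27 + $4,348.31 = $25,147.53
Ending inventory (cost pool remaining) = $1,670.67

COGS = $25,147.53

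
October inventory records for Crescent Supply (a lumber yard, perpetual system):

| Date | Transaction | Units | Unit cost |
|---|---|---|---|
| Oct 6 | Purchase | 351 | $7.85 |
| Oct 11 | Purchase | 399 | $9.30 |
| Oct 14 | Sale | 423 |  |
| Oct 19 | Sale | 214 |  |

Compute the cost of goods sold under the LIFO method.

COGS = $5,579.00

Oct 14, 423 sold [LIFO — newest first]: 399 @ $9.30 + 24 @ $7.85 = $3,899.10
Oct 19, 214 sold [LIFO — newest first]: 214 @ $7.85 = $1,679.90
Total COGS = $3,899.10 + $1,679.90 = $5,579.00
Ending inventory: 113 @ $7.85 = $887.05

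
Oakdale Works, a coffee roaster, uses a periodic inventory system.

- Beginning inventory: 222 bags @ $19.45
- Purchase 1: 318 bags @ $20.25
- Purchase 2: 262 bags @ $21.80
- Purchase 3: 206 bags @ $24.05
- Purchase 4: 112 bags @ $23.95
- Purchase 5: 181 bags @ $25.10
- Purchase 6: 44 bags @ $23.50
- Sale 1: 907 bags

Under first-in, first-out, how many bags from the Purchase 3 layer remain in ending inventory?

101

Sale 1 (907) [FIFO — oldest first]: 222 @ $19.45 + 318 @ $20.25 + 262 @ $21.80 + 105 @ $24.05 = $18,994.25
Ending inventory: 101 @ $24.05 + 112 @ $23.95 + 181 @ $25.10 + 44 @ $23.50 = $10,688.55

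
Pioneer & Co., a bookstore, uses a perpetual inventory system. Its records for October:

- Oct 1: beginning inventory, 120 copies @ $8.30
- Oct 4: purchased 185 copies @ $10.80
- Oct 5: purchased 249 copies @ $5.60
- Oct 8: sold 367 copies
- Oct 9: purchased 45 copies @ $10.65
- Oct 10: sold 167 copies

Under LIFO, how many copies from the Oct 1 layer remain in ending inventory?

Oct 8, 367 sold [LIFO — newest first]: 249 @ $5.60 + 118 @ $10.80 = $2,668.80
Oct 10, 167 sold [LIFO — newest first]: 45 @ $10.65 + 67 @ $10.80 + 55 @ $8.30 = $1,659.35
Total COGS = $2,668.80 + $1,659.35 = $4,328.15
Ending inventory: 65 @ $8.30 = $539.50

65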